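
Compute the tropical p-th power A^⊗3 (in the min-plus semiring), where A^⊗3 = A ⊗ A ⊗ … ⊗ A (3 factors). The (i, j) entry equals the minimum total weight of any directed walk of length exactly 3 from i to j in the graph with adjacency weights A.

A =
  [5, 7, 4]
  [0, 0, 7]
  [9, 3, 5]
A^⊗3 =
  [7, 7, 11]
  [0, 0, 4]
  [3, 3, 7]

Each entry (A^⊗3)_ij equals the minimum over all length-3 walks i = v_0 → v_1 → … → v_3 = j of Σ_t A[v_t][v_{t+1}]. For example, for (i, j) = (0, 2) we minimise over 9 possible intermediate vertex sequences; the minimum is 11, attained along the walk 0 → 1 → 0 → 2.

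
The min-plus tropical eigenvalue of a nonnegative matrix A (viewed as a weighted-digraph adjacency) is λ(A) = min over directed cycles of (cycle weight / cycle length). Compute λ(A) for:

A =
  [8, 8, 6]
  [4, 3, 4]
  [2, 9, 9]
λ(A) = 3

Enumerate directed cycles and compute their means (weight / length). Sample:
  cycle 0 → 0: weight = 8, length = 1, mean = 8/1 ≈ 8.000
  cycle 1 → 1: weight = 3, length = 1, mean = 3/1 ≈ 3.000
  cycle 2 → 2: weight = 9, length = 1, mean = 9/1 ≈ 9.000
  cycle 0 → 1 → 0: weight = 12, length = 2, mean = 12/2 ≈ 6.000
  cycle 0 → 2 → 0: weight = 8, length = 2, mean = 8/2 ≈ 4.000
  cycle 1 → 0 → 1: weight = 12, length = 2, mean = 12/2 ≈ 6.000
Minimum mean = 3.000, attained e.g. along the cycle 1 → 1 with weight 3 and length 1. So λ(A) = 3/1 = 3.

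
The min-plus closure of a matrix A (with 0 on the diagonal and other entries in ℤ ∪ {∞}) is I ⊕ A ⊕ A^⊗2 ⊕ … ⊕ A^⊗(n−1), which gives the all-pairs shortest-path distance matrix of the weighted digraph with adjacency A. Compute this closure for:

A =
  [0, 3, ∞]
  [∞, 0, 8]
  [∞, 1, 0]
Closure =
  [0, 3, 11]
  [∞, 0, 8]
  [∞, 1, 0]

This is the Floyd-Warshall all-pairs shortest-path computation. For each intermediate vertex k = 0, 1, …, 2, update dist[i][j] ← min(dist[i][j], dist[i][k] + dist[k][j]). The final matrix gives, for each (i, j), the minimum total weight of any directed path from i to j (possibly empty when i = j).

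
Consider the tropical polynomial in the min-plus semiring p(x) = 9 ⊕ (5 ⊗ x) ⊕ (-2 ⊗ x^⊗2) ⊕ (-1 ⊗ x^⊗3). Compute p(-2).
p(-2) = -7

A tropical monomial a ⊗ x^⊗i evaluates to a + i · x. Evaluating each term at x = -2:
  Term 0 contributes 9 + 0 · -2 = 9
  Term 1 contributes 5 + 1 · -2 = 3
  Term 2 contributes -2 + 2 · -2 = -6
  Term 3 contributes -1 + 3 · -2 = -7
p(-2) = ⊕ of these = min[9, 3, -6, -7] = -7.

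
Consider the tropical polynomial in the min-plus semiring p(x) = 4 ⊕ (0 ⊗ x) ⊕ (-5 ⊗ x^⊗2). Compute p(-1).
p(-1) = -7

A tropical monomial a ⊗ x^⊗i evaluates to a + i · x. Evaluating each term at x = -1:
  Term 0 contributes 4 + 0 · -1 = 4
  Term 1 contributes 0 + 1 · -1 = -1
  Term 2 contributes -5 + 2 · -1 = -7
p(-1) = ⊕ of these = min[4, -1, -7] = -7.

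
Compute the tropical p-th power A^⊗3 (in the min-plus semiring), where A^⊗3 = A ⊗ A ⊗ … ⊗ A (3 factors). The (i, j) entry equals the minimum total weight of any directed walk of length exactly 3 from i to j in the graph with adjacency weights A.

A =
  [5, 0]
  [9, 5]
A^⊗3 =
  [14, 9]
  [18, 14]

Each entry (A^⊗3)_ij equals the minimum over all length-3 walks i = v_0 → v_1 → … → v_3 = j of Σ_t A[v_t][v_{t+1}]. For example, for (i, j) = (0, 1) we minimise over 4 possible intermediate vertex sequences; the minimum is 9, attained along the walk 0 → 1 → 0 → 1.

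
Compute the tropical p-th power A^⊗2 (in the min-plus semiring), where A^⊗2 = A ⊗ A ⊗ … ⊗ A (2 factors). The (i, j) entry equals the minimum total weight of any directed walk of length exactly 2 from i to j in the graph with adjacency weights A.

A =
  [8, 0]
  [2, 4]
A^⊗2 =
  [2, 4]
  [6, 2]

Each entry (A^⊗2)_ij equals the minimum over all length-2 walks i = v_0 → v_1 → … → v_2 = j of Σ_t A[v_t][v_{t+1}]. For example, for (i, j) = (0, 1) we minimise over 2 possible intermediate vertex sequences; the minimum is 4, attained along the walk 0 → 1 → 1.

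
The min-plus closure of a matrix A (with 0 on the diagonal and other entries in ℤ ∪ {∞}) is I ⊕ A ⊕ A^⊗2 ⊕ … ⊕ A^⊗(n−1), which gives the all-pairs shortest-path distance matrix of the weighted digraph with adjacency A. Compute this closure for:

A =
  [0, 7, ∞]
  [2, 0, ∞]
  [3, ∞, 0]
Closure =
  [0, 7, ∞]
  [2, 0, ∞]
  [3, 10, 0]

This is the Floyd-Warshall all-pairs shortest-path computation. For each intermediate vertex k = 0, 1, …, 2, update dist[i][j] ← min(dist[i][j], dist[i][k] + dist[k][j]). The final matrix gives, for each (i, j), the minimum total weight of any directed path from i to j (possibly empty when i = j).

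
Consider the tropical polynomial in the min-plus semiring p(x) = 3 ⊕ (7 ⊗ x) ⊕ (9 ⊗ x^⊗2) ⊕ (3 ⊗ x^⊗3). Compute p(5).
p(5) = 3

A tropical monomial a ⊗ x^⊗i evaluates to a + i · x. Evaluating each term at x = 5:
  Term 0 contributes 3 + 0 · 5 = 3
  Term 1 contributes 7 + 1 · 5 = 12
  Term 2 contributes 9 + 2 · 5 = 19
  Term 3 contributes 3 + 3 · 5 = 18
p(5) = ⊕ of these = min[3, 12, 19, 18] = 3.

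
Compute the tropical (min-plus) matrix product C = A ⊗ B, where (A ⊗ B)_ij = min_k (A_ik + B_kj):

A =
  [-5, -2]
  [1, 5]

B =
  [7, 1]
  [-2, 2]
A ⊗ B =
  [-4, -4]
  [3, 2]

Apply the min-plus product entry-by-entry:
  C[0][0] = min over k of (A[0][0] + B[0][0] = -5 + 7 = 2, A[0][1] + B[1][0] = -2 + -2 = -4) = -4 (attained at k = 1)
  C[0][1] = min over k of (A[0][0] + B[0][1] = -5 + 1 = -4, A[0][1] + B[1][1] = -2 + 2 = 0) = -4 (attained at k = 0)
  C[1][0] = min over k of (A[1][0] + B[0][0] = 1 + 7 = 8, A[1][1] + B[1][0] = 5 + -2 = 3) = 3 (attained at k = 1)
  C[1][1] = min over k of (A[1][0] + B[0][1] = 1 + 1 = 2, A[1][1] + B[1][1] = 5 + 2 = 7) = 2 (attained at k = 0)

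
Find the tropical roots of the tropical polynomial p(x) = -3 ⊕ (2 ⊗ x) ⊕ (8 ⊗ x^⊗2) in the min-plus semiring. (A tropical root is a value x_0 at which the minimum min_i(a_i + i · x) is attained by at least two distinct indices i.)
Roots: {-6, -5}

Each tropical root is a break point of the lower envelope of the lines y = a_i + i · x (there are 3 lines, with slopes 0, 1, ..., 2). Only the lines that attain the minimum somewhere contribute to roots; other lines are dominated. Here the surviving (envelope) indices are i = 2, i = 1, i = 0.
Intersections between consecutive envelope lines give the roots: for adjacent envelope indices i < j the intersection is x = (a_i − a_j) / (j − i). Reading off the sorted break points: {-6, -5}.
Verification: at each break x_0, at least two indices attain the minimum of min_i(a_i + i · x_0).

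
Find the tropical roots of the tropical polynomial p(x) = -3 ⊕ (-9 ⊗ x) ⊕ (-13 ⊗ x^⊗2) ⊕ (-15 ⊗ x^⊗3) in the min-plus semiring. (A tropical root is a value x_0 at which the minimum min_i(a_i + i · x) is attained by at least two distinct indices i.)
Roots: {2, 4, 6}

Each tropical root is a break point of the lower envelope of the lines y = a_i + i · x (there are 4 lines, with slopes 0, 1, ..., 3). Only the lines that attain the minimum somewhere contribute to roots; other lines are dominated. Here the surviving (envelope) indices are i = 3, i = 2, i = 1, i = 0.
Intersections between consecutive envelope lines give the roots: for adjacent envelope indices i < j the intersection is x = (a_i − a_j) / (j − i). Reading off the sorted break points: {2, 4, 6}.
Verification: at each break x_0, at least two indices attain the minimum of min_i(a_i + i · x_0).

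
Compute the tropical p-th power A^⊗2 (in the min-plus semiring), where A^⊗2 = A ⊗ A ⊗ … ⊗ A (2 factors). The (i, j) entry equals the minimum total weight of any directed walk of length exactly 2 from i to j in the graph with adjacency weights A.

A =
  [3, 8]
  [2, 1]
A^⊗2 =
  [6, 9]
  [3, 2]

Each entry (A^⊗2)_ij equals the minimum over all length-2 walks i = v_0 → v_1 → … → v_2 = j of Σ_t A[v_t][v_{t+1}]. For example, for (i, j) = (0, 1) we minimise over 2 possible intermediate vertex sequences; the minimum is 9, attained along the walk 0 → 1 → 1.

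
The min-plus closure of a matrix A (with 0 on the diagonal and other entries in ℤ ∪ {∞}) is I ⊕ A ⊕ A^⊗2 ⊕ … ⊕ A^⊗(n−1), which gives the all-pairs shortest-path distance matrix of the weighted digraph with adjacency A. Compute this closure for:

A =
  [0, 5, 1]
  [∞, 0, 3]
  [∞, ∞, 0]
Closure =
  [0, 5, 1]
  [∞, 0, 3]
  [∞, ∞, 0]

This is the Floyd-Warshall all-pairs shortest-path computation. For each intermediate vertex k = 0, 1, …, 2, update dist[i][j] ← min(dist[i][j], dist[i][k] + dist[k][j]). The final matrix gives, for each (i, j), the minimum total weight of any directed path from i to j (possibly empty when i = j).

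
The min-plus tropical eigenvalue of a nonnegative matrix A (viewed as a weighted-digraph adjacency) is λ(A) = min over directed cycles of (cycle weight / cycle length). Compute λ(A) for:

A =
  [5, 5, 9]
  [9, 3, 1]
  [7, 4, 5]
λ(A) = 5/2

Enumerate directed cycles and compute their means (weight / length). Sample:
  cycle 0 → 0: weight = 5, length = 1, mean = 5/1 ≈ 5.000
  cycle 1 → 1: weight = 3, length = 1, mean = 3/1 ≈ 3.000
  cycle 2 → 2: weight = 5, length = 1, mean = 5/1 ≈ 5.000
  cycle 0 → 1 → 0: weight = 14, length = 2, mean = 14/2 ≈ 7.000
  cycle 0 → 2 → 0: weight = 16, length = 2, mean = 16/2 ≈ 8.000
  cycle 1 → 0 → 1: weight = 14, length = 2, mean = 14/2 ≈ 7.000
Minimum mean = 2.500, attained e.g. along the cycle 1 → 2 → 1 with weight 5 and length 2. So λ(A) = 5/2 = 5/2.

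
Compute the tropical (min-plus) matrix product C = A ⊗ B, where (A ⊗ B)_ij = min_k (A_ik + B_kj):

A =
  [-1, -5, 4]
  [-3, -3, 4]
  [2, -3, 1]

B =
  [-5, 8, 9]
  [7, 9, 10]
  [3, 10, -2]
A ⊗ B =
  [-6, 4, 2]
  [-8, 5, 2]
  [-3, 6, -1]

Apply the min-plus product entry-by-entry:
  C[0][0] = min over k of (A[0][0] + B[0][0] = -1 + -5 = -6, A[0][1] + B[1][0] = -5 + 7 = 2, A[0][2] + B[2][0] = 4 + 3 = 7) = -6 (attained at k = 0)
  C[0][1] = min over k of (A[0][0] + B[0][1] = -1 + 8 = 7, A[0][1] + B[1][1] = -5 + 9 = 4, A[0][2] + B[2][1] = 4 + 10 = 14) = 4 (attained at k = 1)
  C[0][2] = min over k of (A[0][0] + B[0][2] = -1 + 9 = 8, A[0][1] + B[1][2] = -5 + 10 = 5, A[0][2] + B[2][2] = 4 + -2 = 2) = 2 (attained at k = 2)
  C[1][0] = min over k of (A[1][0] + B[0][0] = -3 + -5 = -8, A[1][1] + B[1][0] = -3 + 7 = 4, A[1][2] + B[2][0] = 4 + 3 = 7) = -8 (attained at k = 0)
  C[1][1] = min over k of (A[1][0] + B[0][1] = -3 + 8 = 5, A[1][1] + B[1][1] = -3 + 9 = 6, A[1][2] + B[2][1] = 4 + 10 = 14) = 5 (attained at k = 0)
  C[1][2] = min over k of (A[1][0] + B[0][2] = -3 + 9 = 6, A[1][1] + B[1][2] = -3 + 10 = 7, A[1][2] + B[2][2] = 4 + -2 = 2) = 2 (attained at k = 2)
  C[2][0] = min over k of (A[2][0] + B[0][0] = 2 + -5 = -3, A[2][1] + B[1][0] = -3 + 7 = 4, A[2][2] + B[2][0] = 1 + 3 = 4) = -3 (attained at k = 0)
  C[2][1] = min over k of (A[2][0] + B[0][1] = 2 + 8 = 10, A[2][1] + B[1][1] = -3 + 9 = 6, A[2][2] + B[2][1] = 1 + 10 = 11) = 6 (attained at k = 1)
  C[2][2] = min over k of (A[2][0] + B[0][2] = 2 + 9 = 11, A[2][1] + B[1][2] = -3 + 10 = 7, A[2][2] + B[2][2] = 1 + -2 = -1) = -1 (attained at k = 2)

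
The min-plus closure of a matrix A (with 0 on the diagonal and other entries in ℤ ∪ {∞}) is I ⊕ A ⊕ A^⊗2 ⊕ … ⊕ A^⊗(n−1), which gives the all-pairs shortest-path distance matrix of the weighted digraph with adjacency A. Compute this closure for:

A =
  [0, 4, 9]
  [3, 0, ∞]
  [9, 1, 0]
Closure =
  [0, 4, 9]
  [3, 0, 12]
  [4, 1, 0]

This is the Floyd-Warshall all-pairs shortest-path computation. For each intermediate vertex k = 0, 1, …, 2, update dist[i][j] ← min(dist[i][j], dist[i][k] + dist[k][j]). The final matrix gives, for each (i, j), the minimum total weight of any directed path from i to j (possibly empty when i = j).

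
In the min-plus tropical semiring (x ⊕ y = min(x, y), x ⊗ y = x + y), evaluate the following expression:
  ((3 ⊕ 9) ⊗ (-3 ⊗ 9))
((3 ⊕ 9) ⊗ (-3 ⊗ 9)) = 9

Expand innermost to outermost. Recall ⊕ takes the minimum of its arguments and ⊗ takes their sum. Working out the expression ((3 ⊕ 9) ⊗ (-3 ⊗ 9)) gives 9.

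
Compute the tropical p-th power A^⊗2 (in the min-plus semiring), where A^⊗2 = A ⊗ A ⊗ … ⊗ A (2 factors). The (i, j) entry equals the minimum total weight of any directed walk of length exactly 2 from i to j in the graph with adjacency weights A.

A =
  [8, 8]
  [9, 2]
A^⊗2 =
  [16, 10]
  [11, 4]

Each entry (A^⊗2)_ij equals the minimum over all length-2 walks i = v_0 → v_1 → … → v_2 = j of Σ_t A[v_t][v_{t+1}]. For example, for (i, j) = (0, 1) we minimise over 2 possible intermediate vertex sequences; the minimum is 10, attained along the walk 0 → 1 → 1.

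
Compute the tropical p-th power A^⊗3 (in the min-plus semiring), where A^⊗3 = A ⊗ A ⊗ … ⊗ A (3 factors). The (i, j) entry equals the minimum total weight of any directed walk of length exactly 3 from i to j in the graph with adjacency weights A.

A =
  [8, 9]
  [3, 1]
A^⊗3 =
  [13, 11]
  [5, 3]

Each entry (A^⊗3)_ij equals the minimum over all length-3 walks i = v_0 → v_1 → … → v_3 = j of Σ_t A[v_t][v_{t+1}]. For example, for (i, j) = (0, 1) we minimise over 4 possible intermediate vertex sequences; the minimum is 11, attained along the walk 0 → 1 → 1 → 1.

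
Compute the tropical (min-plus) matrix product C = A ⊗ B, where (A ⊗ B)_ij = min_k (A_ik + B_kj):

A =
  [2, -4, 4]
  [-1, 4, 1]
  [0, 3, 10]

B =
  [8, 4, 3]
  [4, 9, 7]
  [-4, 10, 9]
A ⊗ B =
  [0, 5, 3]
  [-3, 3, 2]
  [6, 4, 3]

Apply the min-plus product entry-by-entry:
  C[0][0] = min over k of (A[0][0] + B[0][0] = 2 + 8 = 10, A[0][1] + B[1][0] = -4 + 4 = 0, A[0][2] + B[2][0] = 4 + -4 = 0) = 0 (attained at k = 1)
  C[0][1] = min over k of (A[0][0] + B[0][1] = 2 + 4 = 6, A[0][1] + B[1][1] = -4 + 9 = 5, A[0][2] + B[2][1] = 4 + 10 = 14) = 5 (attained at k = 1)
  C[0][2] = min over k of (A[0][0] + B[0][2] = 2 + 3 = 5, A[0][1] + B[1][2] = -4 + 7 = 3, A[0][2] + B[2][2] = 4 + 9 = 13) = 3 (attained at k = 1)
  C[1][0] = min over k of (A[1][0] + B[0][0] = -1 + 8 = 7, A[1][1] + B[1][0] = 4 + 4 = 8, A[1][2] + B[2][0] = 1 + -4 = -3) = -3 (attained at k = 2)
  C[1][1] = min over k of (A[1][0] + B[0][1] = -1 + 4 = 3, A[1][1] + B[1][1] = 4 + 9 = 13, A[1][2] + B[2][1] = 1 + 10 = 11) = 3 (attained at k = 0)
  C[1][2] = min over k of (A[1][0] + B[0][2] = -1 + 3 = 2, A[1][1] + B[1][2] = 4 + 7 = 11, A[1][2] + B[2][2] = 1 + 9 = 10) = 2 (attained at k = 0)
  C[2][0] = min over k of (A[2][0] + B[0][0] = 0 + 8 = 8, A[2][1] + B[1][0] = 3 + 4 = 7, A[2][2] + B[2][0] = 10 + -4 = 6) = 6 (attained at k = 2)
  C[2][1] = min over k of (A[2][0] + B[0][1] = 0 + 4 = 4, A[2][1] + B[1][1] = 3 + 9 = 12, A[2][2] + B[2][1] = 10 + 10 = 20) = 4 (attained at k = 0)
  C[2][2] = min over k of (A[2][0] + B[0][2] = 0 + 3 = 3, A[2][1] + B[1][2] = 3 + 7 = 10, A[2][2] + B[2][2] = 10 + 9 = 19) = 3 (attained at k = 0)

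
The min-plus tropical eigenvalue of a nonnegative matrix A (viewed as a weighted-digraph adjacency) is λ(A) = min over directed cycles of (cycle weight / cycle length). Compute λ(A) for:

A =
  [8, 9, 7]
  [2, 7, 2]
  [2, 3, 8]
λ(A) = 5/2

Enumerate directed cycles and compute their means (weight / length). Sample:
  cycle 0 → 0: weight = 8, length = 1, mean = 8/1 ≈ 8.000
  cycle 1 → 1: weight = 7, length = 1, mean = 7/1 ≈ 7.000
  cycle 2 → 2: weight = 8, length = 1, mean = 8/1 ≈ 8.000
  cycle 0 → 1 → 0: weight = 11, length = 2, mean = 11/2 ≈ 5.500
  cycle 0 → 2 → 0: weight = 9, length = 2, mean = 9/2 ≈ 4.500
  cycle 1 → 0 → 1: weight = 11, length = 2, mean = 11/2 ≈ 5.500
Minimum mean = 2.500, attained e.g. along the cycle 1 → 2 → 1 with weight 5 and length 2. So λ(A) = 5/2 = 5/2.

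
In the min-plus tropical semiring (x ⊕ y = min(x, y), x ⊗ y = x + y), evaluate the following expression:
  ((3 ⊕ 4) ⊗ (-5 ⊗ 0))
((3 ⊕ 4) ⊗ (-5 ⊗ 0)) = -2

Expand innermost to outermost. Recall ⊕ takes the minimum of its arguments and ⊗ takes their sum. Working out the expression ((3 ⊕ 4) ⊗ (-5 ⊗ 0)) gives -2.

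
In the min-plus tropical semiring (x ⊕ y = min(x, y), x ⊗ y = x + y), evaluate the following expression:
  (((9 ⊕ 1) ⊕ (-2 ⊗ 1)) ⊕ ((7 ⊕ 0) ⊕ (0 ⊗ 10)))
(((9 ⊕ 1) ⊕ (-2 ⊗ 1)) ⊕ ((7 ⊕ 0) ⊕ (0 ⊗ 10))) = -1

Expand innermost to outermost. Recall ⊕ takes the minimum of its arguments and ⊗ takes their sum. Working out the expression (((9 ⊕ 1) ⊕ (-2 ⊗ 1)) ⊕ ((7 ⊕ 0) ⊕ (0 ⊗ 10))) gives -1.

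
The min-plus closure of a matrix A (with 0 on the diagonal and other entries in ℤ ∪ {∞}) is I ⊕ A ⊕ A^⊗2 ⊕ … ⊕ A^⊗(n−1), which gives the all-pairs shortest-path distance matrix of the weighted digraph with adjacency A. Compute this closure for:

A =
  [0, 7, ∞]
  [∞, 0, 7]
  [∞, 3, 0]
Closure =
  [0, 7, 14]
  [∞, 0, 7]
  [∞, 3, 0]

This is the Floyd-Warshall all-pairs shortest-path computation. For each intermediate vertex k = 0, 1, …, 2, update dist[i][j] ← min(dist[i][j], dist[i][k] + dist[k][j]). The final matrix gives, for each (i, j), the minimum total weight of any directed path from i to j (possibly empty when i = j).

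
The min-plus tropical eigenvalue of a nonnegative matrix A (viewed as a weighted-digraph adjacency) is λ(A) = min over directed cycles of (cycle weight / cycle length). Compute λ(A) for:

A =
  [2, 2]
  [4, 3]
λ(A) = 2

Enumerate directed cycles and compute their means (weight / length). Sample:
  cycle 0 → 0: weight = 2, length = 1, mean = 2/1 ≈ 2.000
  cycle 1 → 1: weight = 3, length = 1, mean = 3/1 ≈ 3.000
  cycle 0 → 1 → 0: weight = 6, length = 2, mean = 6/2 ≈ 3.000
  cycle 1 → 0 → 1: weight = 6, length = 2, mean = 6/2 ≈ 3.000
Minimum mean = 2.000, attained e.g. along the cycle 0 → 0 with weight 2 and length 1. So λ(A) = 2/1 = 2.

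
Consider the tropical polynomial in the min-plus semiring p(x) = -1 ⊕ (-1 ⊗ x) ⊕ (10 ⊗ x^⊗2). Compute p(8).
p(8) = -1

A tropical monomial a ⊗ x^⊗i evaluates to a + i · x. Evaluating each term at x = 8:
  Term 0 contributes -1 + 0 · 8 = -1
  Term 1 contributes -1 + 1 · 8 = 7
  Term 2 contributes 10 + 2 · 8 = 26
p(8) = ⊕ of these = min[-1, 7, 26] = -1.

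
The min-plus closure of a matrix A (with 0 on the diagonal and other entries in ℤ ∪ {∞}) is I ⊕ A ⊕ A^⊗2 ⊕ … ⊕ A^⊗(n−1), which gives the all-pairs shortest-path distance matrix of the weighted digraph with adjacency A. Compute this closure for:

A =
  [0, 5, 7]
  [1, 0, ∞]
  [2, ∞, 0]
Closure =
  [0, 5, 7]
  [1, 0, 8]
  [2, 7, 0]

This is the Floyd-Warshall all-pairs shortest-path computation. For each intermediate vertex k = 0, 1, …, 2, update dist[i][j] ← min(dist[i][j], dist[i][k] + dist[k][j]). The final matrix gives, for each (i, j), the minimum total weight of any directed path from i to j (possibly empty when i = j).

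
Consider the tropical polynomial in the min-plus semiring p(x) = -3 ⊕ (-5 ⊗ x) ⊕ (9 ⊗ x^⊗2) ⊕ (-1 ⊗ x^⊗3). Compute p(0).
p(0) = -5

A tropical monomial a ⊗ x^⊗i evaluates to a + i · x. Evaluating each term at x = 0:
  Term 0 contributes -3 + 0 · 0 = -3
  Term 1 contributes -5 + 1 · 0 = -5
  Term 2 contributes 9 + 2 · 0 = 9
  Term 3 contributes -1 + 3 · 0 = -1
p(0) = ⊕ of these = min[-3, -5, 9, -1] = -5.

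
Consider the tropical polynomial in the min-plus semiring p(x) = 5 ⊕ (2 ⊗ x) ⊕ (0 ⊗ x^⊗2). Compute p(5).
p(5) = 5

A tropical monomial a ⊗ x^⊗i evaluates to a + i · x. Evaluating each term at x = 5:
  Term 0 contributes 5 + 0 · 5 = 5
  Term 1 contributes 2 + 1 · 5 = 7
  Term 2 contributes 0 + 2 · 5 = 10
p(5) = ⊕ of these = min[5, 7, 10] = 5.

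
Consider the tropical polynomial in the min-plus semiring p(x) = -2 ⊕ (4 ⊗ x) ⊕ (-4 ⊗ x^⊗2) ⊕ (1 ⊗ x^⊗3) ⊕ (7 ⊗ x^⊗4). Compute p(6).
p(6) = -2

A tropical monomial a ⊗ x^⊗i evaluates to a + i · x. Evaluating each term at x = 6:
  Term 0 contributes -2 + 0 · 6 = -2
  Term 1 contributes 4 + 1 · 6 = 10
  Term 2 contributes -4 + 2 · 6 = 8
  Term 3 contributes 1 + 3 · 6 = 19
  Term 4 contributes 7 + 4 · 6 = 31
p(6) = ⊕ of these = min[-2, 10, 8, 19, 31] = -2.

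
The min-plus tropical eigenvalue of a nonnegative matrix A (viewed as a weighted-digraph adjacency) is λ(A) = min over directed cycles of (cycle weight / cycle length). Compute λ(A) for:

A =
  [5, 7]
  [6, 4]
λ(A) = 4

Enumerate directed cycles and compute their means (weight / length). Sample:
  cycle 0 → 0: weight = 5, length = 1, mean = 5/1 ≈ 5.000
  cycle 1 → 1: weight = 4, length = 1, mean = 4/1 ≈ 4.000
  cycle 0 → 1 → 0: weight = 13, length = 2, mean = 13/2 ≈ 6.500
  cycle 1 → 0 → 1: weight = 13, length = 2, mean = 13/2 ≈ 6.500
Minimum mean = 4.000, attained e.g. along the cycle 1 → 1 with weight 4 and length 1. So λ(A) = 4/1 = 4.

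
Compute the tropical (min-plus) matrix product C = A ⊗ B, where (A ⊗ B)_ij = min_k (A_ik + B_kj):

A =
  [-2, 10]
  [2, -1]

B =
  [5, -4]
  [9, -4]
A ⊗ B =
  [3, -6]
  [7, -5]

Apply the min-plus product entry-by-entry:
  C[0][0] = min over k of (A[0][0] + B[0][0] = -2 + 5 = 3, A[0][1] + B[1][0] = 10 + 9 = 19) = 3 (attained at k = 0)
  C[0][1] = min over k of (A[0][0] + B[0][1] = -2 + -4 = -6, A[0][1] + B[1][1] = 10 + -4 = 6) = -6 (attained at k = 0)
  C[1][0] = min over k of (A[1][0] + B[0][0] = 2 + 5 = 7, A[1][1] + B[1][0] = -1 + 9 = 8) = 7 (attained at k = 0)
  C[1][1] = min over k of (A[1][0] + B[0][1] = 2 + -4 = -2, A[1][1] + B[1][1] = -1 + -4 = -5) = -5 (attained at k = 1)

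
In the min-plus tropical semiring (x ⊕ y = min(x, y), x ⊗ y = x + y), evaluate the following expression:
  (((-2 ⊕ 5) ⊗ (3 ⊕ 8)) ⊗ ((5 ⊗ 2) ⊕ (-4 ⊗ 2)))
(((-2 ⊕ 5) ⊗ (3 ⊕ 8)) ⊗ ((5 ⊗ 2) ⊕ (-4 ⊗ 2))) = -1

Expand innermost to outermost. Recall ⊕ takes the minimum of its arguments and ⊗ takes their sum. Working out the expression (((-2 ⊕ 5) ⊗ (3 ⊕ 8)) ⊗ ((5 ⊗ 2) ⊕ (-4 ⊗ 2))) gives -1.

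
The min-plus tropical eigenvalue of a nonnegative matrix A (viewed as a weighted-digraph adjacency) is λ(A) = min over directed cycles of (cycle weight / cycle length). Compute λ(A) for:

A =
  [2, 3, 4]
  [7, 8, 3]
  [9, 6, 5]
λ(A) = 2

Enumerate directed cycles and compute their means (weight / length). Sample:
  cycle 0 → 0: weight = 2, length = 1, mean = 2/1 ≈ 2.000
  cycle 1 → 1: weight = 8, length = 1, mean = 8/1 ≈ 8.000
  cycle 2 → 2: weight = 5, length = 1, mean = 5/1 ≈ 5.000
  cycle 0 → 1 → 0: weight = 10, length = 2, mean = 10/2 ≈ 5.000
  cycle 0 → 2 → 0: weight = 13, length = 2, mean = 13/2 ≈ 6.500
  cycle 1 → 0 → 1: weight = 10, length = 2, mean = 10/2 ≈ 5.000
Minimum mean = 2.000, attained e.g. along the cycle 0 → 0 with weight 2 and length 1. So λ(A) = 2/1 = 2.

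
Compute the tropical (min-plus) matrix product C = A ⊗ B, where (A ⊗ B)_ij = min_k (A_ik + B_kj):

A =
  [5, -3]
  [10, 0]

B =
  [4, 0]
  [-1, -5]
A ⊗ B =
  [-4, -8]
  [-1, -5]

Apply the min-plus product entry-by-entry:
  C[0][0] = min over k of (A[0][0] + B[0][0] = 5 + 4 = 9, A[0][1] + B[1][0] = -3 + -1 = -4) = -4 (attained at k = 1)
  C[0][1] = min over k of (A[0][0] + B[0][1] = 5 + 0 = 5, A[0][1] + B[1][1] = -3 + -5 = -8) = -8 (attained at k = 1)
  C[1][0] = min over k of (A[1][0] + B[0][0] = 10 + 4 = 14, A[1][1] + B[1][0] = 0 + -1 = -1) = -1 (attained at k = 1)
  C[1][1] = min over k of (A[1][0] + B[0][1] = 10 + 0 = 10, A[1][1] + B[1][1] = 0 + -5 = -5) = -5 (attained at k = 1)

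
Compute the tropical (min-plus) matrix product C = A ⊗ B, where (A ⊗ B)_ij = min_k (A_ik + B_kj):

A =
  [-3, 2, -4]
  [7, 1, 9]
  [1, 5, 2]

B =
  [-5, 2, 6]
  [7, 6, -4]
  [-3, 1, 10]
A ⊗ B =
  [-8, -3, -2]
  [2, 7, -3]
  [-4, 3, 1]

Apply the min-plus product entry-by-entry:
  C[0][0] = min over k of (A[0][0] + B[0][0] = -3 + -5 = -8, A[0][1] + B[1][0] = 2 + 7 = 9, A[0][2] + B[2][0] = -4 + -3 = -7) = -8 (attained at k = 0)
  C[0][1] = min over k of (A[0][0] + B[0][1] = -3 + 2 = -1, A[0][1] + B[1][1] = 2 + 6 = 8, A[0][2] + B[2][1] = -4 + 1 = -3) = -3 (attained at k = 2)
  C[0][2] = min over k of (A[0][0] + B[0][2] = -3 + 6 = 3, A[0][1] + B[1][2] = 2 + -4 = -2, A[0][2] + B[2][2] = -4 + 10 = 6) = -2 (attained at k = 1)
  C[1][0] = min over k of (A[1][0] + B[0][0] = 7 + -5 = 2, A[1][1] + B[1][0] = 1 + 7 = 8, A[1][2] + B[2][0] = 9 + -3 = 6) = 2 (attained at k = 0)
  C[1][1] = min over k of (A[1][0] + B[0][1] = 7 + 2 = 9, A[1][1] + B[1][1] = 1 + 6 = 7, A[1][2] + B[2][1] = 9 + 1 = 10) = 7 (attained at k = 1)
  C[1][2] = min over k of (A[1][0] + B[0][2] = 7 + 6 = 13, A[1][1] + B[1][2] = 1 + -4 = -3, A[1][2] + B[2][2] = 9 + 10 = 19) = -3 (attained at k = 1)
  C[2][0] = min over k of (A[2][0] + B[0][0] = 1 + -5 = -4, A[2][1] + B[1][0] = 5 + 7 = 12, A[2][2] + B[2][0] = 2 + -3 = -1) = -4 (attained at k = 0)
  C[2][1] = min over k of (A[2][0] + B[0][1] = 1 + 2 = 3, A[2][1] + B[1][1] = 5 + 6 = 11, A[2][2] + B[2][1] = 2 + 1 = 3) = 3 (attained at k = 0)
  C[2][2] = min over k of (A[2][0] + B[0][2] = 1 + 6 = 7, A[2][1] + B[1][2] = 5 + -4 = 1, A[2][2] + B[2][2] = 2 + 10 = 12) = 1 (attained at k = 1)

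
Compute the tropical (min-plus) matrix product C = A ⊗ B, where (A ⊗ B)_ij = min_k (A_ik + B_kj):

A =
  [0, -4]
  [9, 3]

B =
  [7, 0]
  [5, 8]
A ⊗ B =
  [1, 0]
  [8, 9]

Apply the min-plus product entry-by-entry:
  C[0][0] = min over k of (A[0][0] + B[0][0] = 0 + 7 = 7, A[0][1] + B[1][0] = -4 + 5 = 1) = 1 (attained at k = 1)
  C[0][1] = min over k of (A[0][0] + B[0][1] = 0 + 0 = 0, A[0][1] + B[1][1] = -4 + 8 = 4) = 0 (attained at k = 0)
  C[1][0] = min over k of (A[1][0] + B[0][0] = 9 + 7 = 16, A[1][1] + B[1][0] = 3 + 5 = 8) = 8 (attained at k = 1)
  C[1][1] = min over k of (A[1][0] + B[0][1] = 9 + 0 = 9, A[1][1] + B[1][1] = 3 + 8 = 11) = 9 (attained at k = 0)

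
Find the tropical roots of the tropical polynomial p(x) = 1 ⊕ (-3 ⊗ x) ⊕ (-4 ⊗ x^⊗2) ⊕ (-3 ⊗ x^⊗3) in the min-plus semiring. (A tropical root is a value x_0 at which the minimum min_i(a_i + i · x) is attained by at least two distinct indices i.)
Roots: {-1, 1, 4}

Each tropical root is a break point of the lower envelope of the lines y = a_i + i · x (there are 4 lines, with slopes 0, 1, ..., 3). Only the lines that attain the minimum somewhere contribute to roots; other lines are dominated. Here the surviving (envelope) indices are i = 3, i = 2, i = 1, i = 0.
Intersections between consecutive envelope lines give the roots: for adjacent envelope indices i < j the intersection is x = (a_i − a_j) / (j − i). Reading off the sorted break points: {-1, 1, 4}.
Verification: at each break x_0, at least two indices attain the minimum of min_i(a_i + i · x_0).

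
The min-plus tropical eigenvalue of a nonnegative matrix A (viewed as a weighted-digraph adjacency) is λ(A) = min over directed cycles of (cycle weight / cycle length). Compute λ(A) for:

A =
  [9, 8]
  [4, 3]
λ(A) = 3

Enumerate directed cycles and compute their means (weight / length). Sample:
  cycle 0 → 0: weight = 9, length = 1, mean = 9/1 ≈ 9.000
  cycle 1 → 1: weight = 3, length = 1, mean = 3/1 ≈ 3.000
  cycle 0 → 1 → 0: weight = 12, length = 2, mean = 12/2 ≈ 6.000
  cycle 1 → 0 → 1: weight = 12, length = 2, mean = 12/2 ≈ 6.000
Minimum mean = 3.000, attained e.g. along the cycle 1 → 1 with weight 3 and length 1. So λ(A) = 3/1 = 3.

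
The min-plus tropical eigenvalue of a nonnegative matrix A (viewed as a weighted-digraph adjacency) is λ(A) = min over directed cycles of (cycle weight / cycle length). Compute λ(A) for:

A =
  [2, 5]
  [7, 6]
λ(A) = 2

Enumerate directed cycles and compute their means (weight / length). Sample:
  cycle 0 → 0: weight = 2, length = 1, mean = 2/1 ≈ 2.000
  cycle 1 → 1: weight = 6, length = 1, mean = 6/1 ≈ 6.000
  cycle 0 → 1 → 0: weight = 12, length = 2, mean = 12/2 ≈ 6.000
  cycle 1 → 0 → 1: weight = 12, length = 2, mean = 12/2 ≈ 6.000
Minimum mean = 2.000, attained e.g. along the cycle 0 → 0 with weight 2 and length 1. So λ(A) = 2/1 = 2.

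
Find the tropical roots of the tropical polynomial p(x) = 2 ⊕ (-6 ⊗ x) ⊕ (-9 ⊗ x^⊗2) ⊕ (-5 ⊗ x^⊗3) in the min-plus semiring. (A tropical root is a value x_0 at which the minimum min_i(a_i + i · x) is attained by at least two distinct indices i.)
Roots: {-4, 3, 8}

Each tropical root is a break point of the lower envelope of the lines y = a_i + i · x (there are 4 lines, with slopes 0, 1, ..., 3). Only the lines that attain the minimum somewhere contribute to roots; other lines are dominated. Here the surviving (envelope) indices are i = 3, i = 2, i = 1, i = 0.
Intersections between consecutive envelope lines give the roots: for adjacent envelope indices i < j the intersection is x = (a_i − a_j) / (j − i). Reading off the sorted break points: {-4, 3, 8}.
Verification: at each break x_0, at least two indices attain the minimum of min_i(a_i + i · x_0).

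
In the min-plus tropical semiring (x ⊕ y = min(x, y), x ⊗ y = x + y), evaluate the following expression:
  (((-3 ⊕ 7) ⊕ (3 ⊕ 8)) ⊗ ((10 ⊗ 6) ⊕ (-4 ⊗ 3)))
(((-3 ⊕ 7) ⊕ (3 ⊕ 8)) ⊗ ((10 ⊗ 6) ⊕ (-4 ⊗ 3))) = -4

Expand innermost to outermost. Recall ⊕ takes the minimum of its arguments and ⊗ takes their sum. Working out the expression (((-3 ⊕ 7) ⊕ (3 ⊕ 8)) ⊗ ((10 ⊗ 6) ⊕ (-4 ⊗ 3))) gives -4.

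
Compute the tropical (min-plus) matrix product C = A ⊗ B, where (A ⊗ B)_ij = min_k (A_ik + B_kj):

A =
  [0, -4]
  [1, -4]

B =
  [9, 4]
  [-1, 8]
A ⊗ B =
  [-5, 4]
  [-5, 4]

Apply the min-plus product entry-by-entry:
  C[0][0] = min over k of (A[0][0] + B[0][0] = 0 + 9 = 9, A[0][1] + B[1][0] = -4 + -1 = -5) = -5 (attained at k = 1)
  C[0][1] = min over k of (A[0][0] + B[0][1] = 0 + 4 = 4, A[0][1] + B[1][1] = -4 + 8 = 4) = 4 (attained at k = 0)
  C[1][0] = min over k of (A[1][0] + B[0][0] = 1 + 9 = 10, A[1][1] + B[1][0] = -4 + -1 = -5) = -5 (attained at k = 1)
  C[1][1] = min over k of (A[1][0] + B[0][1] = 1 + 4 = 5, A[1][1] + B[1][1] = -4 + 8 = 4) = 4 (attained at k = 1)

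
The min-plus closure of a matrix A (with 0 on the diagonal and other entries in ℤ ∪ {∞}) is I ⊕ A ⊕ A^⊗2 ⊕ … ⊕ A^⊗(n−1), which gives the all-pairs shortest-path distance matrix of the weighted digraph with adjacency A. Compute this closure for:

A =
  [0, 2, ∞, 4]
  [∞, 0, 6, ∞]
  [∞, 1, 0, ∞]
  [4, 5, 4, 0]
Closure =
  [0, 2, 8, 4]
  [∞, 0, 6, ∞]
  [∞, 1, 0, ∞]
  [4, 5, 4, 0]

This is the Floyd-Warshall all-pairs shortest-path computation. For each intermediate vertex k = 0, 1, …, 3, update dist[i][j] ← min(dist[i][j], dist[i][k] + dist[k][j]). The final matrix gives, for each (i, j), the minimum total weight of any directed path from i to j (possibly empty when i = j).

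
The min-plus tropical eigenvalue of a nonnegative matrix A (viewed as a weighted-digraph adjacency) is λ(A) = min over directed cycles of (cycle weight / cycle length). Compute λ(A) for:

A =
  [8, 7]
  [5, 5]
λ(A) = 5

Enumerate directed cycles and compute their means (weight / length). Sample:
  cycle 0 → 0: weight = 8, length = 1, mean = 8/1 ≈ 8.000
  cycle 1 → 1: weight = 5, length = 1, mean = 5/1 ≈ 5.000
  cycle 0 → 1 → 0: weight = 12, length = 2, mean = 12/2 ≈ 6.000
  cycle 1 → 0 → 1: weight = 12, length = 2, mean = 12/2 ≈ 6.000
Minimum mean = 5.000, attained e.g. along the cycle 1 → 1 with weight 5 and length 1. So λ(A) = 5/1 = 5.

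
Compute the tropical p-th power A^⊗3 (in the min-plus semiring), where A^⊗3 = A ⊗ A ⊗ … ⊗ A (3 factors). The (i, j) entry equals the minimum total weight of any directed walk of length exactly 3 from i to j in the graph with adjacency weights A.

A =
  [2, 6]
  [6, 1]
A^⊗3 =
  [6, 8]
  [8, 3]

Each entry (A^⊗3)_ij equals the minimum over all length-3 walks i = v_0 → v_1 → … → v_3 = j of Σ_t A[v_t][v_{t+1}]. For example, for (i, j) = (0, 1) we minimise over 4 possible intermediate vertex sequences; the minimum is 8, attained along the walk 0 → 1 → 1 → 1.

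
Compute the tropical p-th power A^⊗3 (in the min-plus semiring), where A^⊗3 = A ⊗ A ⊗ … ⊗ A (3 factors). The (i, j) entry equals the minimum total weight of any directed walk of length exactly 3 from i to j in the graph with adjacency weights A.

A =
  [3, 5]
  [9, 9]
A^⊗3 =
  [9, 11]
  [15, 17]

Each entry (A^⊗3)_ij equals the minimum over all length-3 walks i = v_0 → v_1 → … → v_3 = j of Σ_t A[v_t][v_{t+1}]. For example, for (i, j) = (0, 1) we minimise over 4 possible intermediate vertex sequences; the minimum is 11, attained along the walk 0 → 0 → 0 → 1.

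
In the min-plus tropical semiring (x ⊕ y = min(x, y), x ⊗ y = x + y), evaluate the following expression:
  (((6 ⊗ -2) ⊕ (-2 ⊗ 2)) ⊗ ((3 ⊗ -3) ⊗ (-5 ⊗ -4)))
(((6 ⊗ -2) ⊕ (-2 ⊗ 2)) ⊗ ((3 ⊗ -3) ⊗ (-5 ⊗ -4))) = -9

Expand innermost to outermost. Recall ⊕ takes the minimum of its arguments and ⊗ takes their sum. Working out the expression (((6 ⊗ -2) ⊕ (-2 ⊗ 2)) ⊗ ((3 ⊗ -3) ⊗ (-5 ⊗ -4))) gives -9.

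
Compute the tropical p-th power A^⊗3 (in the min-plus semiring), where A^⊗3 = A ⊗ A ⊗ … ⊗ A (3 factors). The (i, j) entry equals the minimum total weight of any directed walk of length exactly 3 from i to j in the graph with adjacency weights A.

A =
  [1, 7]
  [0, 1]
A^⊗3 =
  [3, 9]
  [2, 3]

Each entry (A^⊗3)_ij equals the minimum over all length-3 walks i = v_0 → v_1 → … → v_3 = j of Σ_t A[v_t][v_{t+1}]. For example, for (i, j) = (0, 1) we minimise over 4 possible intermediate vertex sequences; the minimum is 9, attained along the walk 0 → 0 → 0 → 1.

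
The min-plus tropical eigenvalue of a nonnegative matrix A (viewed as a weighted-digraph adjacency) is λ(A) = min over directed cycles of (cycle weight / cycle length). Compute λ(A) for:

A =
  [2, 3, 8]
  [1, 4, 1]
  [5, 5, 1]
λ(A) = 1

Enumerate directed cycles and compute their means (weight / length). Sample:
  cycle 0 → 0: weight = 2, length = 1, mean = 2/1 ≈ 2.000
  cycle 1 → 1: weight = 4, length = 1, mean = 4/1 ≈ 4.000
  cycle 2 → 2: weight = 1, length = 1, mean = 1/1 ≈ 1.000
  cycle 0 → 1 → 0: weight = 4, length = 2, mean = 4/2 ≈ 2.000
  cycle 0 → 2 → 0: weight = 13, length = 2, mean = 13/2 ≈ 6.500
  cycle 1 → 0 → 1: weight = 4, length = 2, mean = 4/2 ≈ 2.000
Minimum mean = 1.000, attained e.g. along the cycle 2 → 2 with weight 1 and length 1. So λ(A) = 1/1 = 1.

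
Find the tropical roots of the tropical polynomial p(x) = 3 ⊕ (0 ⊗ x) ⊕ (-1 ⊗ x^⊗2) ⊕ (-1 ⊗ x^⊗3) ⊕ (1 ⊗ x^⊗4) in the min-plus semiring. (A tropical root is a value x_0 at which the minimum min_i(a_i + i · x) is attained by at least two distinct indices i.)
Roots: {-2, 0, 1, 3}

Each tropical root is a break point of the lower envelope of the lines y = a_i + i · x (there are 5 lines, with slopes 0, 1, ..., 4). Only the lines that attain the minimum somewhere contribute to roots; other lines are dominated. Here the surviving (envelope) indices are i = 4, i = 3, i = 2, i = 1, i = 0.
Intersections between consecutive envelope lines give the roots: for adjacent envelope indices i < j the intersection is x = (a_i − a_j) / (j − i). Reading off the sorted break points: {-2, 0, 1, 3}.
Verification: at each break x_0, at least two indices attain the minimum of min_i(a_i + i · x_0).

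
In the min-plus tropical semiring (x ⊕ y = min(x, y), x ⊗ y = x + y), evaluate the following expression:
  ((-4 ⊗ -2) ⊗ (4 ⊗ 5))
((-4 ⊗ -2) ⊗ (4 ⊗ 5)) = 3

Expand innermost to outermost. Recall ⊕ takes the minimum of its arguments and ⊗ takes their sum. Working out the expression ((-4 ⊗ -2) ⊗ (4 ⊗ 5)) gives 3.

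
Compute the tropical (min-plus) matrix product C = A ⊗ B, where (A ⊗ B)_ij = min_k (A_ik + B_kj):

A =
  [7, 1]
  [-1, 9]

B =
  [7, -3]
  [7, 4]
A ⊗ B =
  [8, 4]
  [6, -4]

Apply the min-plus product entry-by-entry:
  C[0][0] = min over k of (A[0][0] + B[0][0] = 7 + 7 = 14, A[0][1] + B[1][0] = 1 + 7 = 8) = 8 (attained at k = 1)
  C[0][1] = min over k of (A[0][0] + B[0][1] = 7 + -3 = 4, A[0][1] + B[1][1] = 1 + 4 = 5) = 4 (attained at k = 0)
  C[1][0] = min over k of (A[1][0] + B[0][0] = -1 + 7 = 6, A[1][1] + B[1][0] = 9 + 7 = 16) = 6 (attained at k = 0)
  C[1][1] = min over k of (A[1][0] + B[0][1] = -1 + -3 = -4, A[1][1] + B[1][1] = 9 + 4 = 13) = -4 (attained at k = 0)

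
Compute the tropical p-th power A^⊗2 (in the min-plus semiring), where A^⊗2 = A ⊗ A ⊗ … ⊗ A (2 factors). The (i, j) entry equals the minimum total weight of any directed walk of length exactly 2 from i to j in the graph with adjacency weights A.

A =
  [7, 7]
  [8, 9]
A^⊗2 =
  [14, 14]
  [15, 15]

Each entry (A^⊗2)_ij equals the minimum over all length-2 walks i = v_0 → v_1 → … → v_2 = j of Σ_t A[v_t][v_{t+1}]. For example, for (i, j) = (0, 1) we minimise over 2 possible intermediate vertex sequences; the minimum is 14, attained along the walk 0 → 0 → 1.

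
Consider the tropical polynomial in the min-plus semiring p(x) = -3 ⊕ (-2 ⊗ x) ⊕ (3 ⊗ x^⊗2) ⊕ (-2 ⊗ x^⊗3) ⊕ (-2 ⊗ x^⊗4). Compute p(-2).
p(-2) = -10

A tropical monomial a ⊗ x^⊗i evaluates to a + i · x. Evaluating each term at x = -2:
  Term 0 contributes -3 + 0 · -2 = -3
  Term 1 contributes -2 + 1 · -2 = -4
  Term 2 contributes 3 + 2 · -2 = -1
  Term 3 contributes -2 + 3 · -2 = -8
  Term 4 contributes -2 + 4 · -2 = -10
p(-2) = ⊕ of these = min[-3, -4, -1, -8, -10] = -10.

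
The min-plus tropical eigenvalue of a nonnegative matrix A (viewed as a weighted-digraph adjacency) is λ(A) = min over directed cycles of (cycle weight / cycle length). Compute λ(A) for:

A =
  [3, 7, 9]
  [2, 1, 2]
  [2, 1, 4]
λ(A) = 1

Enumerate directed cycles and compute their means (weight / length). Sample:
  cycle 0 → 0: weight = 3, length = 1, mean = 3/1 ≈ 3.000
  cycle 1 → 1: weight = 1, length = 1, mean = 1/1 ≈ 1.000
  cycle 2 → 2: weight = 4, length = 1, mean = 4/1 ≈ 4.000
  cycle 0 → 1 → 0: weight = 9, length = 2, mean = 9/2 ≈ 4.500
  cycle 0 → 2 → 0: weight = 11, length = 2, mean = 11/2 ≈ 5.500
  cycle 1 → 0 → 1: weight = 9, length = 2, mean = 9/2 ≈ 4.500
Minimum mean = 1.000, attained e.g. along the cycle 1 → 1 with weight 1 and length 1. So λ(A) = 1/1 = 1.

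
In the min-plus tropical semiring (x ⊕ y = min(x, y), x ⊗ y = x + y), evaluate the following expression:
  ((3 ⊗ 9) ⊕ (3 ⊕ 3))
((3 ⊗ 9) ⊕ (3 ⊕ 3)) = 3

Expand innermost to outermost. Recall ⊕ takes the minimum of its arguments and ⊗ takes their sum. Working out the expression ((3 ⊗ 9) ⊕ (3 ⊕ 3)) gives 3.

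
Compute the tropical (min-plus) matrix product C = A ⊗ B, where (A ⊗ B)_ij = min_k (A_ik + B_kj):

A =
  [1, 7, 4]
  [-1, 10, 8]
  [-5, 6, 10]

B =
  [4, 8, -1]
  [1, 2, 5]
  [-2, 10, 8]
A ⊗ B =
  [2, 9, 0]
  [3, 7, -2]
  [-1, 3, -6]

Apply the min-plus product entry-by-entry:
  C[0][0] = min over k of (A[0][0] + B[0][0] = 1 + 4 = 5, A[0][1] + B[1][0] = 7 + 1 = 8, A[0][2] + B[2][0] = 4 + -2 = 2) = 2 (attained at k = 2)
  C[0][1] = min over k of (A[0][0] + B[0][1] = 1 + 8 = 9, A[0][1] + B[1][1] = 7 + 2 = 9, A[0][2] + B[2][1] = 4 + 10 = 14) = 9 (attained at k = 0)
  C[0][2] = min over k of (A[0][0] + B[0][2] = 1 + -1 = 0, A[0][1] + B[1][2] = 7 + 5 = 12, A[0][2] + B[2][2] = 4 + 8 = 12) = 0 (attained at k = 0)
  C[1][0] = min over k of (A[1][0] + B[0][0] = -1 + 4 = 3, A[1][1] + B[1][0] = 10 + 1 = 11, A[1][2] + B[2][0] = 8 + -2 = 6) = 3 (attained at k = 0)
  C[1][1] = min over k of (A[1][0] + B[0][1] = -1 + 8 = 7, A[1][1] + B[1][1] = 10 + 2 = 12, A[1][2] + B[2][1] = 8 + 10 = 18) = 7 (attained at k = 0)
  C[1][2] = min over k of (A[1][0] + B[0][2] = -1 + -1 = -2, A[1][1] + B[1][2] = 10 + 5 = 15, A[1][2] + B[2][2] = 8 + 8 = 16) = -2 (attained at k = 0)
  C[2][0] = min over k of (A[2][0] + B[0][0] = -5 + 4 = -1, A[2][1] + B[1][0] = 6 + 1 = 7, A[2][2] + B[2][0] = 10 + -2 = 8) = -1 (attained at k = 0)
  C[2][1] = min over k of (A[2][0] + B[0][1] = -5 + 8 = 3, A[2][1] + B[1][1] = 6 + 2 = 8, A[2][2] + B[2][1] = 10 + 10 = 20) = 3 (attained at k = 0)
  C[2][2] = min over k of (A[2][0] + B[0][2] = -5 + -1 = -6, A[2][1] + B[1][2] = 6 + 5 = 11, A[2][2] + B[2][2] = 10 + 8 = 18) = -6 (attained at k = 0)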